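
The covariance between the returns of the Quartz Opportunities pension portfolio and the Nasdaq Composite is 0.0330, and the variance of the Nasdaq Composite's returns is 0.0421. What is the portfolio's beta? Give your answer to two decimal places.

0.78

β = Cov(Rp, Rm) / Var(Rm) = 0.0330 / 0.0421 = 0.7838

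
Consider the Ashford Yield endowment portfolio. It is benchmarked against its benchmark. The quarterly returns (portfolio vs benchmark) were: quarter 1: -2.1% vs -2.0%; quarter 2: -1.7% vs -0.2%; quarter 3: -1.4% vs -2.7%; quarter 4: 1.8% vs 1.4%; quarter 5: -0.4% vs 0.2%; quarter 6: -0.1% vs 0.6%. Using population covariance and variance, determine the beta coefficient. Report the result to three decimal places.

r̄p = -0.6500%,  r̄m = -0.4500%
Cov = Σ(rp − r̄p)(rm − r̄m) / 6 = 1.4908
Var(rm) = Σ(rm − r̄m)² / 6 = 2.0792
β = Cov / Var = 1.4908 / 2.0792 = 0.7170

0.717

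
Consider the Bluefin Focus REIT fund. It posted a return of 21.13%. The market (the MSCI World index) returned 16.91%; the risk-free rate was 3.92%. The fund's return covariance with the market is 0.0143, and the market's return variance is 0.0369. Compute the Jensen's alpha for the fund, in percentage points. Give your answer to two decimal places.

β = Cov / Var = 0.0143 / 0.0369 = 0.3875
E[R] = Rf + β(Rm − Rf) = 3.92% + 0.3875 × (16.91% − 3.92%) = 8.9536%
α = Rp − E[R] = 21.13% − 8.9536% = 12.1764

12.18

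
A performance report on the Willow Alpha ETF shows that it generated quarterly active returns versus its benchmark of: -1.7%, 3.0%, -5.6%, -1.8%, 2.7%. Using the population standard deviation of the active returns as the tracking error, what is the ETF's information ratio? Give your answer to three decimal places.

-0.212

r̄ = (-1.7 + 3 − 5.6 − 1.8 + 2.7) / 5 = -3.40 / 5 = -0.6800%
Σ(r − r̄)² = 51.4680; population σ = √(51.4680/5) = 3.2084%
IR = r̄ / tracking error = -0.6800 / 3.2084 = -0.2119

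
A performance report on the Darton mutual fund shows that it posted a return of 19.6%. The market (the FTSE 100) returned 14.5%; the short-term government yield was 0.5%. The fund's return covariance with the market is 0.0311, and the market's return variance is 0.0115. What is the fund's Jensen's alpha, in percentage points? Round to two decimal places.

β = Cov / Var = 0.0311 / 0.0115 = 2.7043
E[R] = Rf + β(Rm − Rf) = 0.5% + 2.7043 × (14.5% − 0.5%) = 38.3602%
α = Rp − E[R] = 19.6% − 38.3602% = -18.7602

-18.76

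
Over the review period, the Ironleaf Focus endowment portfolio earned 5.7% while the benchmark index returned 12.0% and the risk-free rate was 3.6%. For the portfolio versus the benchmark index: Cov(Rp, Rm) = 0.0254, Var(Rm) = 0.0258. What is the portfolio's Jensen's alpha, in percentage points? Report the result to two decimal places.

-6.17

β = Cov / Var = 0.0254 / 0.0258 = 0.9845
E[R] = Rf + β(Rm − Rf) = 3.6% + 0.9845 × (12.0% − 3.6%) = 11.8698%
α = Rp − E[R] = 5.7% − 11.8698% = -6.1698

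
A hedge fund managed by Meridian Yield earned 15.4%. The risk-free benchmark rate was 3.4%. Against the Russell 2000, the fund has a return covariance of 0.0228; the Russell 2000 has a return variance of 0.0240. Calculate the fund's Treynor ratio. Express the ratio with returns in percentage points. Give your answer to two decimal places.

β = Cov / Var = 0.0228 / 0.0240 = 0.9500
Treynor = (Rp − Rf) / β = (15.4% − 3.4%) / 0.9500 = 12.00 / 0.9500 = 12.6316

12.63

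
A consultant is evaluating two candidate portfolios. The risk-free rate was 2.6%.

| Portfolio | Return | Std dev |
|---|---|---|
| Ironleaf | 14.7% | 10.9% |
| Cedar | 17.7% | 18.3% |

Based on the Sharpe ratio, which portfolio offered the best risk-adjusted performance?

Ironleaf

Ironleaf: Sharpe ratio = (14.7% − 2.6%) / 10.9% = 1.110
Cedar: Sharpe ratio = (17.7% − 2.6%) / 18.3% = 0.825
Highest: Ironleaf (1.110).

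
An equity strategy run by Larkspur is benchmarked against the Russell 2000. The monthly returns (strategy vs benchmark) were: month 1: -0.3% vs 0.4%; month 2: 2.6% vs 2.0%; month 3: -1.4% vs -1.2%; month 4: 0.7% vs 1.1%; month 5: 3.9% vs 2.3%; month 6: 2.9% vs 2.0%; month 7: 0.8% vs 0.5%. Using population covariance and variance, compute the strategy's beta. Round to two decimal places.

r̄p = 1.3143%,  r̄m = 1.0143%
Cov = Σ(rp − r̄p)(rm − r̄m) / 7 = 1.9098
Var(rm) = Σ(rm − r̄m)² / 7 = 1.3069
β = Cov / Var = 1.9098 / 1.3069 = 1.4613

1.46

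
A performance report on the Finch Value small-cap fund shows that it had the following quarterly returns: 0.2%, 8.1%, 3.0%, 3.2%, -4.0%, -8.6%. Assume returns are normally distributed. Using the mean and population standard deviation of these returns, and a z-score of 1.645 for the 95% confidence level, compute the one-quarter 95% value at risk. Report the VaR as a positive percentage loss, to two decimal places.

8.55

Mean return r̄ = 1.90 / 6 = 0.3167%
Population std dev = √[174.2483 / 6] = 5.3890%
VaR = −(r̄ − z·σ) = −(0.3167 − 1.645 × 5.3890) = −(-8.5482) = 8.5482%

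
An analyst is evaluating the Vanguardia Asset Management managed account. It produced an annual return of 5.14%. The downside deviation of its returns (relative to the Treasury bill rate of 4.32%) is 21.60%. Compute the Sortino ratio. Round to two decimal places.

Sortino = (Rp − Rf) / σd = (5.14% − 4.32%) / 21.60% = 0.82% / 21.60% = 0.0380

0.04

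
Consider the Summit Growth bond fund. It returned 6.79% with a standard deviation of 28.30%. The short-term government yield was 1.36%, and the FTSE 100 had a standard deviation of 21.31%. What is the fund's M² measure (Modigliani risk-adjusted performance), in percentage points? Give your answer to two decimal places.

Sharpe = (Rp − Rf) / σp = (6.79% − 1.36%) / 28.30% = 0.1919
M² = Rf + Sharpe × σm = 1.36% + 0.1919 × 21.31% = 5.4494%

5.45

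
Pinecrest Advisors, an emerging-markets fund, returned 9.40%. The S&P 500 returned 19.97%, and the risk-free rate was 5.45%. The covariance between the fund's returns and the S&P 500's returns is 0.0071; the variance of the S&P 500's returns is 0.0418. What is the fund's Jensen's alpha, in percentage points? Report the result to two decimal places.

1.48

β = Cov / Var = 0.0071 / 0.0418 = 0.1699
E[R] = Rf + β(Rm − Rf) = 5.45% + 0.1699 × (19.97% − 5.45%) = 7.9169%
α = Rp − E[R] = 9.40% − 7.9169% = 1.4831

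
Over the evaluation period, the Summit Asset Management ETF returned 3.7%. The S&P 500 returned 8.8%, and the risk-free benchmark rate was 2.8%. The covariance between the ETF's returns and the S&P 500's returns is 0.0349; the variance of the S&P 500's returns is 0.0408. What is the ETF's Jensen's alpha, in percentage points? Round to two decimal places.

β = Cov / Var = 0.0349 / 0.0408 = 0.8554
E[R] = Rf + β(Rm − Rf) = 2.8% + 0.8554 × (8.8% − 2.8%) = 7.9324%
α = Rp − E[R] = 3.7% − 7.9324% = -4.2324

-4.23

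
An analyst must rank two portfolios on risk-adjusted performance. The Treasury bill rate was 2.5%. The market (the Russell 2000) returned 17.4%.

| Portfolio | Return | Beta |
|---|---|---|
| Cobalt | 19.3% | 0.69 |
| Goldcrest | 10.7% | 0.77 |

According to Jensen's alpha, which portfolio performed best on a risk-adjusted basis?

Cobalt

Cobalt: α = 19.3% − [2.5% + 0.69 × (17.4% − 2.5%)] = 6.519
Goldcrest: α = 10.7% − [2.5% + 0.77 × (17.4% − 2.5%)] = -3.273
Highest: Cobalt (6.519).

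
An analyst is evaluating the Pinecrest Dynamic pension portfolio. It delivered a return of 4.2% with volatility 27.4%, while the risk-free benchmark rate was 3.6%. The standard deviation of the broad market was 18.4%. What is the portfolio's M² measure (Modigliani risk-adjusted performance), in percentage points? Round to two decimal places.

Sharpe = (Rp − Rf) / σp = (4.2% − 3.6%) / 27.4% = 0.0219
M² = Rf + Sharpe × σm = 3.6% + 0.0219 × 18.4% = 4.0030%

4.00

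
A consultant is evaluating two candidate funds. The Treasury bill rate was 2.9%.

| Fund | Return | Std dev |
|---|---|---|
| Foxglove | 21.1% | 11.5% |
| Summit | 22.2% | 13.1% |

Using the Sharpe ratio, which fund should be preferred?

Foxglove

Foxglove: Sharpe ratio = (21.1% − 2.9%) / 11.5% = 1.583
Summit: Sharpe ratio = (22.2% − 2.9%) / 13.1% = 1.473
Highest: Foxglove (1.583).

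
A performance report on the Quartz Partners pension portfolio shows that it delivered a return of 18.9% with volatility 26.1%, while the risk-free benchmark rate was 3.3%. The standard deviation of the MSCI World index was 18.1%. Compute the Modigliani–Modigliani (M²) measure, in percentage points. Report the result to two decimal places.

Sharpe = (Rp − Rf) / σp = (18.9% − 3.3%) / 26.1% = 0.5977
M² = Rf + Sharpe × σm = 3.3% + 0.5977 × 18.1% = 14.1184%

14.12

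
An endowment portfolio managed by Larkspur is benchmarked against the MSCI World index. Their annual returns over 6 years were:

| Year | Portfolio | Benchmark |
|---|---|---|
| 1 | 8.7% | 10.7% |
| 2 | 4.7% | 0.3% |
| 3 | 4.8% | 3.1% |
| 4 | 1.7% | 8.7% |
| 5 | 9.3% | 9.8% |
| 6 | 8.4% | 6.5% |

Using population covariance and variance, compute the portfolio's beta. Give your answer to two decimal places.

0.30

r̄p = 6.2667%,  r̄m = 6.5167%
Cov = Σ(rp − r̄p)(rm − r̄m) / 6 = 4.1472
Var(rm) = Σ(rm − r̄m)² / 6 = 13.8947
β = Cov / Var = 4.1472 / 13.8947 = 0.2985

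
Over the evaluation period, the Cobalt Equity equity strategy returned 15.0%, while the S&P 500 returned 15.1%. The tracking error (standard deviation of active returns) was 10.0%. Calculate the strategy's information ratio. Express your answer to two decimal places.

IR = (Rp − Rb) / TE = (15.0% − 15.1%) / 10.0% = -0.10% / 10.0% = -0.0100

-0.01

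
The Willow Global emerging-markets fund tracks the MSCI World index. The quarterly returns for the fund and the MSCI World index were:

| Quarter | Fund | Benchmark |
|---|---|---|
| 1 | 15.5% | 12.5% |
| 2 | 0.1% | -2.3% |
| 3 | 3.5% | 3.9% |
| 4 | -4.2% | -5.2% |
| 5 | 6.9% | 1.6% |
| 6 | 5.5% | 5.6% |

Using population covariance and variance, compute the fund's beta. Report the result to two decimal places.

r̄p = 4.5500%,  r̄m = 2.6833%
Cov = Σ(rp − r̄p)(rm − r̄m) / 6 = 32.9325
Var(rm) = Σ(rm − r̄m)² / 6 = 32.4181
β = Cov / Var = 32.9325 / 32.4181 = 1.0159

1.02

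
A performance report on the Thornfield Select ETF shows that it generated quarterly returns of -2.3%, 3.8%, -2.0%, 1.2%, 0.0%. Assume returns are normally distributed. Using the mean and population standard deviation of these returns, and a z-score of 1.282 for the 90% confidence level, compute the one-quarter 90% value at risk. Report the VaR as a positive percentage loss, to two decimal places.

2.73

r̄ = (-2.3 + 3.8 − 2 + 1.2 + 0) / 5 = 0.1400%
Σ(r − r̄)² = (-2.3 − 0.1400)² + (3.8 − 0.1400)² + (-2 − 0.1400)² + … = 25.0720
σ = √[25.0720 / 5] = 2.2393%
VaR = −(r̄ − z·σ) = −(0.1400 − 1.282 × 2.2393) = −(-2.7308) = 2.7308%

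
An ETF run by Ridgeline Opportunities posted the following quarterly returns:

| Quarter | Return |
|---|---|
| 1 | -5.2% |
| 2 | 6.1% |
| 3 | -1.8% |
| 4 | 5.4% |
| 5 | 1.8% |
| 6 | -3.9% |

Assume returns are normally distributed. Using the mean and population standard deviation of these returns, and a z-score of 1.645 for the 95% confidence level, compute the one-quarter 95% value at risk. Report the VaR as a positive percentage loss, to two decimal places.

6.77

r̄ = (-5.2 + 6.1 − 1.8 + 5.4 + 1.8 − 3.9) / 6 = 2.40 / 6 = 0.4000%
Σ(r − r̄)² = (-5.2 − 0.4000)² + (6.1 − 0.4000)² + (-1.8 − 0.4000)² + … = 114.1400
σ = √[114.1400 / 6] = 4.3616%
VaR = −(r̄ − z·σ) = −(0.4000 − 1.645 × 4.3616) = −(-6.7748) = 6.7748%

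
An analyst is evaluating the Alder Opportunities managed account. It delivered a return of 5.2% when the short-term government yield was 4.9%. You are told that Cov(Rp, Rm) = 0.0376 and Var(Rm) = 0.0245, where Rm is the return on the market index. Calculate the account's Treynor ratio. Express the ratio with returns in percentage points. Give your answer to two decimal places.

0.20

β = Cov / Var = 0.0376 / 0.0245 = 1.5347
Treynor = (Rp − Rf) / β = (5.2% − 4.9%) / 1.5347 = 0.30 / 1.5347 = 0.1955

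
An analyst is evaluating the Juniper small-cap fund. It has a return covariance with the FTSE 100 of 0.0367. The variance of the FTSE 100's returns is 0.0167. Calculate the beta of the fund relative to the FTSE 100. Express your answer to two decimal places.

β = Cov(Rp, Rm) / Var(Rm) = 0.0367 / 0.0167 = 2.1976

2.20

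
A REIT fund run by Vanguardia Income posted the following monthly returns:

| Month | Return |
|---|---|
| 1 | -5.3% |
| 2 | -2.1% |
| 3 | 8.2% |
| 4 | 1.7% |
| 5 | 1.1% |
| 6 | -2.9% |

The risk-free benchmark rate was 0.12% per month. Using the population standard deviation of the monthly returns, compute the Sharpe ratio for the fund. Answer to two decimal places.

Mean return r̄ = 0.70 / 6 = 0.1167%
Σ(r − r̄)² = (-5.3 − 0.1167)² + (-2.1 − 0.1167)² + (8.2 − 0.1167)² + … = 112.1683
σ = √[112.1683 / 6] = 4.3237%
Sharpe = (r̄ − rf) / σ = (0.1167 − 0.12) / 4.3237 = -0.0033 / 4.3237 = -0.0008

0.00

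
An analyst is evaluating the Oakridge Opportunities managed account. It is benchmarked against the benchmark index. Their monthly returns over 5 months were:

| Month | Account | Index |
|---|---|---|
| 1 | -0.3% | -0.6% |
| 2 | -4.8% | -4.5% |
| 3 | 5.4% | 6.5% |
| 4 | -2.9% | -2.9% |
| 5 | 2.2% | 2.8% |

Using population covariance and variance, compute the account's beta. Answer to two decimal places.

r̄p = -0.0800%,  r̄m = 0.2600%
Cov = Σ(rp − r̄p)(rm − r̄m) / 5 = 14.3108
Var(rm) = Σ(rm − r̄m)² / 5 = 15.7544
β = Cov / Var = 14.3108 / 15.7544 = 0.9084

0.91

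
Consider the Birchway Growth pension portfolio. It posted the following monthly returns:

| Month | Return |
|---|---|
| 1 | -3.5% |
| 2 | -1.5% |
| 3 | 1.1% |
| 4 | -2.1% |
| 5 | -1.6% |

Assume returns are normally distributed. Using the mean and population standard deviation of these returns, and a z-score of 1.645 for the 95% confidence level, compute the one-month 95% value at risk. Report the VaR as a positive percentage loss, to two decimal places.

3.97

Mean return μ = -7.60 / 5 = -1.5200%
Population std dev = √[11.1280 / 5] = 1.4918%
VaR = −(μ − z·σ) = −(-1.5200 − 1.645 × 1.4918) = −(-3.9740) = 3.9740%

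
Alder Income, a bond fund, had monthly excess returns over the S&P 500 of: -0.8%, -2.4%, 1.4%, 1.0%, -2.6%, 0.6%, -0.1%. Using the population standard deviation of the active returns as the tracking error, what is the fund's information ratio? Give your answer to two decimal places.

μ = (-0.8 − 2.4 + 1.4 + 1 − 2.6 + 0.6 − 0.1) / 7 = -2.90 / 7 = -0.4143%
Population σ = √[Σ(r − μ)² / 7] = √[15.2886 / 7] = √2.1841 = 1.4779%
IR = μ / tracking error = -0.4143 / 1.4779 = -0.2803

-0.28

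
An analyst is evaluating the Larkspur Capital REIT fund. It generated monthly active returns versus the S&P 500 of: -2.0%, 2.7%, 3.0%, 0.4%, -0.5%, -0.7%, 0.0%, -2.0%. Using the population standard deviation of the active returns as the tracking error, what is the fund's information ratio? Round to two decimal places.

0.06

r̄ = (-2 + 2.7 + 3 + 0.4 − 0.5 − 0.7 + 0 − 2) / 8 = 0.90 / 8 = 0.1125%
Σ(r − r̄)² = (-2 − 0.1125)² + (2.7 − 0.1125)² + … = 25.0888
σ = √[25.0888 / 8] = 1.7709%
IR = r̄ / tracking error = 0.1125 / 1.7709 = 0.0635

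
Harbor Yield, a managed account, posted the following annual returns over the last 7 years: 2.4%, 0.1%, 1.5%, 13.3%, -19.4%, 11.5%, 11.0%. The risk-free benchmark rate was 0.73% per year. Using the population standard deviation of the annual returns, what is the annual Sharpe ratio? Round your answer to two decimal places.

0.21

r̄ = (2.4 + 0.1 + 1.5 + 13.3 − 19.4 + 11.5 + 11) / 7 = 2.9143%
Population std dev = √[755.0686 / 7] = 10.3859%
Sharpe = (r̄ − rf) / σ = (2.9143 − 0.73) / 10.3859 = 2.1843 / 10.3859 = 0.2103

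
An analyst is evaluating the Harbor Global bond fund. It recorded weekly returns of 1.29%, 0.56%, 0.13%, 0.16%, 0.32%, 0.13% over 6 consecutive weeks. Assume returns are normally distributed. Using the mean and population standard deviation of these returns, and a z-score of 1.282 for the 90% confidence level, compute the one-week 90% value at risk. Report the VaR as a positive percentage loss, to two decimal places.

0.10

Mean return r̄ = 2.590 / 6 = 0.4317%
Σ(r − r̄)² = 1.0215; population σ = √(1.0215/6) = 0.4126%
VaR = −(r̄ − z·σ) = −(0.4317 − 1.282 × 0.4126) = −(-0.0973) = 0.0973%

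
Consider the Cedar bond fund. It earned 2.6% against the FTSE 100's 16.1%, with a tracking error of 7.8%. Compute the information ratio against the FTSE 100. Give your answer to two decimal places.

-1.73

IR = (Rp − Rb) / TE = (2.6% − 16.1%) / 7.8% = -13.50% / 7.8% = -1.7308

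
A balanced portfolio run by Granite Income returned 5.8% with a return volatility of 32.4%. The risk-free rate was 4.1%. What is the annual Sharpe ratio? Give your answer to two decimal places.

0.05

Sharpe = (Rp − Rf) / σp = (5.8% − 4.1%) / 32.4% = 1.70% / 32.4% = 0.0525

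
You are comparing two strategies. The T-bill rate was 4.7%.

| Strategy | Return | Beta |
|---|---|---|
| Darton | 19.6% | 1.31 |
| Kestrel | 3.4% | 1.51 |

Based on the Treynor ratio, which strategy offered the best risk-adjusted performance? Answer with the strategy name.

Darton: Treynor = (19.6% − 4.7%) / 1.31 = 11.374
Kestrel: Treynor = (3.4% − 4.7%) / 1.51 = -0.861
Highest: Darton (11.374).

Darton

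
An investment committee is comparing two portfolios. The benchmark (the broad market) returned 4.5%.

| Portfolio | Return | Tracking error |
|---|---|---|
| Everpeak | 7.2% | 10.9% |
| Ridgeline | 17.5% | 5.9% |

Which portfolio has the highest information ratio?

Ridgeline

Everpeak: IR = (7.2% − 4.5%) / 10.9% = 0.248
Ridgeline: IR = (17.5% − 4.5%) / 5.9% = 2.203
Highest: Ridgeline (2.203).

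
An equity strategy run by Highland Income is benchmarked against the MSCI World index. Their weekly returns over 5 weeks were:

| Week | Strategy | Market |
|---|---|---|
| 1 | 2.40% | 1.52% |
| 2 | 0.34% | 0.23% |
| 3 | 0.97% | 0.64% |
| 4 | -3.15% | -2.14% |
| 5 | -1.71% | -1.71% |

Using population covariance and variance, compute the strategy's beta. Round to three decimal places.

r̄p = -0.2300%,  r̄m = -0.2920%
Cov = Σ(rp − r̄p)(rm − r̄m) / 5 = 2.7353
Var(rm) = Σ(rm − r̄m)² / 5 = 1.9701
β = Cov / Var = 2.7353 / 1.9701 = 1.3884

1.388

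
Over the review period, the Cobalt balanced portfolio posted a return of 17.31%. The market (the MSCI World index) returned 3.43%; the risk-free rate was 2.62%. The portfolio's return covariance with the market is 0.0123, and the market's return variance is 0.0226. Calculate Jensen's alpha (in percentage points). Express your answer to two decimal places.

14.25

β = Cov / Var = 0.0123 / 0.0226 = 0.5442
E[R] = Rf + β(Rm − Rf) = 2.62% + 0.5442 × (3.43% − 2.62%) = 3.0608%
α = Rp − E[R] = 17.31% − 3.0608% = 14.2492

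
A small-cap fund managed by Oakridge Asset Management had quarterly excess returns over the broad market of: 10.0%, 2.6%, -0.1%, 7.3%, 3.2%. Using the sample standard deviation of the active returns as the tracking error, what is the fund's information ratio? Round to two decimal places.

1.15

μ = (10 + 2.6 − 0.1 + 7.3 + 3.2) / 5 = 4.6000%
Sample std dev = √[64.5000 / 4] = 4.0156%
IR = μ / tracking error = 4.6000 / 4.0156 = 1.1455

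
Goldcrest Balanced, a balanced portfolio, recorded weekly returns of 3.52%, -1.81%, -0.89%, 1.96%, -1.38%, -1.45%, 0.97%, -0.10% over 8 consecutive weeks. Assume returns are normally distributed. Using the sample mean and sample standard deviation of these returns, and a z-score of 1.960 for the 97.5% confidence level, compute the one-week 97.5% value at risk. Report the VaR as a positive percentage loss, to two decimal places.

Mean return r̄ = 0.820 / 8 = 0.1025%
Σ(r − r̄)² = 25.1740; sample σ = √(25.1740/7) = 1.8964%
VaR = −(r̄ − z·σ) = −(0.1025 − 1.960 × 1.8964) = −(-3.6144) = 3.6144%

3.61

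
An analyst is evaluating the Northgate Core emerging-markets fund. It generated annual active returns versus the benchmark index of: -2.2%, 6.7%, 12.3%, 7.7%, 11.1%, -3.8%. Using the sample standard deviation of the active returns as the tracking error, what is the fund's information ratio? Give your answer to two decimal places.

0.78

μ = (-2.2 + 6.7 + 12.3 + 7.7 + 11.1 − 3.8) / 6 = 5.3000%
Sample σ = √[Σ(r − μ)² / 5] = √[229.4200 / 5] = √45.8840 = 6.7738%
IR = μ / tracking error = 5.3000 / 6.7738 = 0.7824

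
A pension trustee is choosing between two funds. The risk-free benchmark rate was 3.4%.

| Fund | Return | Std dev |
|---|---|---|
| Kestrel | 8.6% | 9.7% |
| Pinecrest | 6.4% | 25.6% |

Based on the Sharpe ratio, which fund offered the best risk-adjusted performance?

Kestrel: Sharpe ratio = (8.6% − 3.4%) / 9.7% = 0.536
Pinecrest: Sharpe ratio = (6.4% − 3.4%) / 25.6% = 0.117
Highest: Kestrel (0.536).

Kestrel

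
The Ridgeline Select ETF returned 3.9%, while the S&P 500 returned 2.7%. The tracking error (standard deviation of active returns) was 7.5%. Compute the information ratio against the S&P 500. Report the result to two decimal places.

0.16

IR = (Rp − Rb) / TE = (3.9% − 2.7%) / 7.5% = 1.20% / 7.5% = 0.1600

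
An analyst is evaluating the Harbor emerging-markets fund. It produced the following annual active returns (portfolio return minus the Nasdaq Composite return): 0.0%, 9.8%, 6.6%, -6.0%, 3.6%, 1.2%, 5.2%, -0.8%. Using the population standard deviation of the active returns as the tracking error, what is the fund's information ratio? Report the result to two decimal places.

r̄ = (0 + 9.8 + 6.6 − 6 + 3.6 + 1.2 + 5.2 − 0.8) / 8 = 19.60 / 8 = 2.4500%
Σ(r − r̄)² = (0 − 2.4500)² + (9.8 − 2.4500)² + … = 169.6600
σ = √[169.6600 / 8] = 4.6052%
IR = r̄ / tracking error = 2.4500 / 4.6052 = 0.5320

0.53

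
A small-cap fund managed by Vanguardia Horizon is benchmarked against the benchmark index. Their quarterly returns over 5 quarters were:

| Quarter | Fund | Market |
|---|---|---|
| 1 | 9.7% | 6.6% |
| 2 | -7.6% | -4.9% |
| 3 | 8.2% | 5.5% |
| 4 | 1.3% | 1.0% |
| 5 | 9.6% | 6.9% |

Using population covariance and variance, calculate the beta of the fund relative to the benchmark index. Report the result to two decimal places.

1.49

r̄p = 4.2400%,  r̄m = 3.0200%
Cov = Σ(rp − r̄p)(rm − r̄m) / 5 = 29.9752
Var(rm) = Σ(rm − r̄m)² / 5 = 20.1656
β = Cov / Var = 29.9752 / 20.1656 = 1.4865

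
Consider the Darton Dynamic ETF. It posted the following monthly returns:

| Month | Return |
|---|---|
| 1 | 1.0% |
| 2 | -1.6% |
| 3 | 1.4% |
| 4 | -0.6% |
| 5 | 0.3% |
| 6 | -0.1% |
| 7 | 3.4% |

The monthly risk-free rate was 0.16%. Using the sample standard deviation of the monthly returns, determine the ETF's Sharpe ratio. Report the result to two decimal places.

r̄ = (1 − 1.6 + 1.4 − 0.6 + 0.3 − 0.1 + 3.4) / 7 = 3.80 / 7 = 0.5429%
Σ(r − r̄)² = (1 − 0.5429)² + (-1.6 − 0.5429)² + … = 15.4771
sample σ = √(15.4771 / 6) = √2.5795 = 1.6061%
Sharpe = (r̄ − rf) / σ = (0.5429 − 0.16) / 1.6061 = 0.3829 / 1.6061 = 0.2384

0.24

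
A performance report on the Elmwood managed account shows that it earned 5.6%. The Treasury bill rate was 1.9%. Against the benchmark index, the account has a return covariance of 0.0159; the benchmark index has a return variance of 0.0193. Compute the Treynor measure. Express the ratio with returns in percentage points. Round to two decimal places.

4.49

β = Cov / Var = 0.0159 / 0.0193 = 0.8238
Treynor = (Rp − Rf) / β = (5.6% − 1.9%) / 0.8238 = 3.70 / 0.8238 = 4.4914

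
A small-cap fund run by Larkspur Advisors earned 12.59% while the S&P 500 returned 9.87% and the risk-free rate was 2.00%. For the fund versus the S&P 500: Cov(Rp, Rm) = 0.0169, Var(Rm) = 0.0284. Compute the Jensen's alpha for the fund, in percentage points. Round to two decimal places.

β = Cov / Var = 0.0169 / 0.0284 = 0.5951
E[R] = Rf + β(Rm − Rf) = 2.00% + 0.5951 × (9.87% − 2.00%) = 6.6834%
α = Rp − E[R] = 12.59% − 6.6834% = 5.9066

5.91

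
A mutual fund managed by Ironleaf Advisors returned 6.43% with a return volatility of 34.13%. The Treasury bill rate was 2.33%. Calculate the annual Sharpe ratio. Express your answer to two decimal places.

0.12

Sharpe = (Rp − Rf) / σp = (6.43% − 2.33%) / 34.13% = 4.10% / 34.13% = 0.1201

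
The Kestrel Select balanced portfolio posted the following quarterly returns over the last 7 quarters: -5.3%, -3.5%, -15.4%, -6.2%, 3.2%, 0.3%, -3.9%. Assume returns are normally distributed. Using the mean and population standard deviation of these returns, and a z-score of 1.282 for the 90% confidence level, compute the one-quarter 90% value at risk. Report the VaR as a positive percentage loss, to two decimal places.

11.35

r̄ = (-5.3 − 3.5 − 15.4 − 6.2 + 3.2 + 0.3 − 3.9) / 7 = -30.80 / 7 = -4.4000%
Σ(r − r̄)² = 205.9600; population σ = √(205.9600/7) = 5.4243%
VaR = −(r̄ − z·σ) = −(-4.4000 − 1.282 × 5.4243) = −(-11.3540) = 11.3540%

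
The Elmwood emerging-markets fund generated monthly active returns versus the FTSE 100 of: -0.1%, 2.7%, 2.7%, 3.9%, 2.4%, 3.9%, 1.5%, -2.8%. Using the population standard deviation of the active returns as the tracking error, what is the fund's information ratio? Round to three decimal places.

0.841

r̄ = (-0.1 + 2.7 + 2.7 + 3.9 + 2.4 + 3.9 + 1.5 − 2.8) / 8 = 14.20 / 8 = 1.7750%
Σ(r − r̄)² = (-0.1 − 1.7750)² + (2.7 − 1.7750)² + … = 35.6550
population σ = √(35.6550 / 8) = √4.4569 = 2.1111%
IR = r̄ / tracking error = 1.7750 / 2.1111 = 0.8408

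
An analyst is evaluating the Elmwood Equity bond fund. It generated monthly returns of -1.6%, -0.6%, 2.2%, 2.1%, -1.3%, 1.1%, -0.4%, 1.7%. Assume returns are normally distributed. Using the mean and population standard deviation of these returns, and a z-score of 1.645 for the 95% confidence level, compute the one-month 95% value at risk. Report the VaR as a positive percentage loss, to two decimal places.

1.99

r̄ = (-1.6 − 0.6 + 2.2 + 2.1 − 1.3 + 1.1 − 0.4 + 1.7) / 8 = 0.4000%
Σ(r − r̄)² = (-1.6 − 0.4000)² + (-0.6 − 0.4000)² + (2.2 − 0.4000)² + … = 16.8400
σ = √[16.8400 / 8] = 1.4509%
VaR = −(r̄ − z·σ) = −(0.4000 − 1.645 × 1.4509) = −(-1.9867) = 1.9867%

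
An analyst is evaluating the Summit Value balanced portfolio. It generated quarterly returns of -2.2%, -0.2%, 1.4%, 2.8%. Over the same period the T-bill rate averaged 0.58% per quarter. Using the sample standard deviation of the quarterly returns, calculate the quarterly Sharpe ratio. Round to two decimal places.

Mean return r̄ = 1.80 / 4 = 0.4500%
Σ(r − r̄)² = (-2.2 − 0.4500)² + (-0.2 − 0.4500)² + … = 13.8700
σ = √[13.8700 / 3] = 2.1502%
Sharpe = (r̄ − rf) / σ = (0.4500 − 0.58) / 2.1502 = -0.1300 / 2.1502 = -0.0605

-0.06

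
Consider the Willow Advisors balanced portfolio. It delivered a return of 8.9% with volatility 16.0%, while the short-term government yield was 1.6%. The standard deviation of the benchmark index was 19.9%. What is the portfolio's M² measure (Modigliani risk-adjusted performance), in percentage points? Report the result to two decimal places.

Sharpe = (Rp − Rf) / σp = (8.9% − 1.6%) / 16.0% = 0.4563
M² = Rf + Sharpe × σm = 1.6% + 0.4563 × 19.9% = 10.6804%

10.68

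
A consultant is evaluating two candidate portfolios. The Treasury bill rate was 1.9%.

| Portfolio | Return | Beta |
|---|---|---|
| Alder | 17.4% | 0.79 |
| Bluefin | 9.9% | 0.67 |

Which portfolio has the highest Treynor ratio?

Alder: Treynor = (17.4% − 1.9%) / 0.79 = 19.620
Bluefin: Treynor = (9.9% − 1.9%) / 0.67 = 11.940
Highest: Alder (19.620).

Alder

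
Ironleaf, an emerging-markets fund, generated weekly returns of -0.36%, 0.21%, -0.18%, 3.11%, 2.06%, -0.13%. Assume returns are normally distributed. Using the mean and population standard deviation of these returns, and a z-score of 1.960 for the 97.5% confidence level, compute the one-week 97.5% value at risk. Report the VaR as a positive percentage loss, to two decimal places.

μ = (-0.36 + 0.21 − 0.18 + 3.11 + 2.06 − 0.13) / 6 = 0.7850%
Population σ = √[Σ(r − μ)² / 6] = √[10.4414 / 6] = √1.7402 = 1.3192%
VaR = −(μ − z·σ) = −(0.7850 − 1.960 × 1.3192) = −(-1.8006) = 1.8006%

1.80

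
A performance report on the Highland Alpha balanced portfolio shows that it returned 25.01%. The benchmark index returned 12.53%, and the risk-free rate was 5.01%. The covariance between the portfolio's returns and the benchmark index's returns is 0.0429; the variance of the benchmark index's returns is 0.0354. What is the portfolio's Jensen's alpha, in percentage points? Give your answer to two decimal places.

β = Cov / Var = 0.0429 / 0.0354 = 1.2119
E[R] = Rf + β(Rm − Rf) = 5.01% + 1.2119 × (12.53% − 5.01%) = 14.1235%
α = Rp − E[R] = 25.01% − 14.1235% = 10.8865

10.89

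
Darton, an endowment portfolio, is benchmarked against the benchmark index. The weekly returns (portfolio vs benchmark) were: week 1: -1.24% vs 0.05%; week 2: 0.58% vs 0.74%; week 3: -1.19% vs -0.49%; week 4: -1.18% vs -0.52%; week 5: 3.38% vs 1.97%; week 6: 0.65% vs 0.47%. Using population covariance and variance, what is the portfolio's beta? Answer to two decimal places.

1.88

r̄p = 0.1667%,  r̄m = 0.3700%
Cov = Σ(rp − r̄p)(rm − r̄m) / 6 = 1.3597
Var(rm) = Σ(rm − r̄m)² / 6 = 0.7235
β = Cov / Var = 1.3597 / 0.7235 = 1.8793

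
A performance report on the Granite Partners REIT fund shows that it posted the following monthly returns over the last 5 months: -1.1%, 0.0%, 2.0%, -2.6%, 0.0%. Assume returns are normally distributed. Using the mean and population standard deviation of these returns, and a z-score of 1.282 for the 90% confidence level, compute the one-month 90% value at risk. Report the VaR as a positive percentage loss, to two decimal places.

2.28

Mean return μ = -1.70 / 5 = -0.3400%
Σ(r − μ)² = (-1.1 − (-0.3400))² + (0 − (-0.3400))² + … = 11.3920
σ = √[11.3920 / 5] = 1.5094%
VaR = −(μ − z·σ) = −(-0.3400 − 1.282 × 1.5094) = −(-2.2751) = 2.2751%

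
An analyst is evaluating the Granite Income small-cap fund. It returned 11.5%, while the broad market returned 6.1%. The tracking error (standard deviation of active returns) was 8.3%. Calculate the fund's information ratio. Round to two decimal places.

0.65

IR = (Rp − Rb) / TE = (11.5% − 6.1%) / 8.3% = 5.40% / 8.3% = 0.6506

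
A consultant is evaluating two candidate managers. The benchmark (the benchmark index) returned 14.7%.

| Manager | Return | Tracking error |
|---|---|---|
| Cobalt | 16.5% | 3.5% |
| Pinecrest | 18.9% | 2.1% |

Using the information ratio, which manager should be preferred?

Pinecrest

Cobalt: IR = (16.5% − 14.7%) / 3.5% = 0.514
Pinecrest: IR = (18.9% − 14.7%) / 2.1% = 2.000
Highest: Pinecrest (2.000).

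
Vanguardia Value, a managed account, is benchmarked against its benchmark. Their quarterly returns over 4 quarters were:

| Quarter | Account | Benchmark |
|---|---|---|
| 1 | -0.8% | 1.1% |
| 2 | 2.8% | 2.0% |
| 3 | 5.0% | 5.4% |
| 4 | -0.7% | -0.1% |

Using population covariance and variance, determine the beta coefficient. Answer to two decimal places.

1.11

r̄p = 1.5750%,  r̄m = 2.1000%
Cov = Σ(rp − r̄p)(rm − r̄m) / 4 = 4.6400
Var(rm) = Σ(rm − r̄m)² / 4 = 4.1850
β = Cov / Var = 4.6400 / 4.1850 = 1.1087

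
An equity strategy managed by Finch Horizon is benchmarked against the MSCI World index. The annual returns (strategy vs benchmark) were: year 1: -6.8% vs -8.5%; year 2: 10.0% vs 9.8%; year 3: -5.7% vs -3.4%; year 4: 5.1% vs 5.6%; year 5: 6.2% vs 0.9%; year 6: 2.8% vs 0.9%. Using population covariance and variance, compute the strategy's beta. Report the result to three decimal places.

0.969

r̄p = 1.9333%,  r̄m = 0.8833%
Cov = Σ(rp − r̄p)(rm − r̄m) / 6 = 33.5989
Var(rm) = Σ(rm − r̄m)² / 6 = 34.6914
β = Cov / Var = 33.5989 / 34.6914 = 0.9685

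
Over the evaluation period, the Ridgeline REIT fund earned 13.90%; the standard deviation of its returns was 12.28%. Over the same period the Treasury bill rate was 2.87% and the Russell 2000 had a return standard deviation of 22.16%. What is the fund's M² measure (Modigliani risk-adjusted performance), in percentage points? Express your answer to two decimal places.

Sharpe = (Rp − Rf) / σp = (13.90% − 2.87%) / 12.28% = 0.8982
M² = Rf + Sharpe × σm = 2.87% + 0.8982 × 22.16% = 22.7741%

22.77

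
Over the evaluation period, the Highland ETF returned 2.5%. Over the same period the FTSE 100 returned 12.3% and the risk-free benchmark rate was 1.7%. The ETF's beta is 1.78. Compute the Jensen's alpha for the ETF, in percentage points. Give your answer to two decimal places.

-18.07

CAPM expected return = Rf + β(Rm − Rf) = 1.7% + 1.78 × (12.3% − 1.7%) = 1.7 + 1.78 × 10.60 = 20.5680%
Jensen's α = Rp − E[R] = 2.5% − 20.5680% = -18.0680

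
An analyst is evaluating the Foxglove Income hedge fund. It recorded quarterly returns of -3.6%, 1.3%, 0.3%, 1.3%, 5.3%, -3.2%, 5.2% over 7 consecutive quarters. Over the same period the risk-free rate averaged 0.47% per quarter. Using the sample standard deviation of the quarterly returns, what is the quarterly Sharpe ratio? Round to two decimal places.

Mean return r̄ = 6.60 / 7 = 0.9429%
Σ(r − r̄)² = (-3.6 − 0.9429)² + (1.3 − 0.9429)² + … = 75.5771
sample σ = √(75.5771 / 6) = √12.5962 = 3.5491%
Sharpe = (r̄ − rf) / σ = (0.9429 − 0.47) / 3.5491 = 0.4729 / 3.5491 = 0.1332

0.13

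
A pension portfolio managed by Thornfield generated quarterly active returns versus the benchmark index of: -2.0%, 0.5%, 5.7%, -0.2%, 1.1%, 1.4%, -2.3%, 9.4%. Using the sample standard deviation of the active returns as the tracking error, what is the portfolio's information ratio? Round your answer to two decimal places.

0.43

μ = (-2 + 0.5 + 5.7 − 0.2 + 1.1 + 1.4 − 2.3 + 9.4) / 8 = 1.7000%
Σ(r − μ)² = 110.4800; sample σ = √(110.4800/7) = 3.9728%
IR = μ / tracking error = 1.7000 / 3.9728 = 0.4279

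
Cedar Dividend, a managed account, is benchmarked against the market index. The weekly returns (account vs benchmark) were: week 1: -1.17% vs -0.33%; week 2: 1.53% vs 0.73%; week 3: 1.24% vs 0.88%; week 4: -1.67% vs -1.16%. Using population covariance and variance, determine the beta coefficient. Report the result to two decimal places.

1.64

r̄p = -0.0175%,  r̄m = 0.0300%
Cov = Σ(rp − r̄p)(rm − r̄m) / 4 = 1.1334
Var(rm) = Σ(rm − r̄m)² / 4 = 0.6896
β = Cov / Var = 1.1334 / 0.6896 = 1.6436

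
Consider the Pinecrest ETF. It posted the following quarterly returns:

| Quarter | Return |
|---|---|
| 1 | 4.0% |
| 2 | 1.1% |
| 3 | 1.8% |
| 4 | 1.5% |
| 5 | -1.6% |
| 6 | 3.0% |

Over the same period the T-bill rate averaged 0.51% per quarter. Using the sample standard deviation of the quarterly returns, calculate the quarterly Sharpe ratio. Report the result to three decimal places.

0.588

μ = (4 + 1.1 + 1.8 + 1.5 − 1.6 + 3) / 6 = 1.6333%
Sample σ = √[Σ(r − μ)² / 5] = √[18.2533 / 5] = √3.6507 = 1.9107%
Sharpe = (μ − rf) / σ = (1.6333 − 0.51) / 1.9107 = 1.1233 / 1.9107 = 0.5879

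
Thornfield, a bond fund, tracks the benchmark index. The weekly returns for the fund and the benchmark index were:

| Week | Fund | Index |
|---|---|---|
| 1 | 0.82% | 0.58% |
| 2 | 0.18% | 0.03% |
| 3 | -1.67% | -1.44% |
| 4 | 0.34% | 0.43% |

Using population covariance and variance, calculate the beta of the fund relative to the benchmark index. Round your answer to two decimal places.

1.17

r̄p = -0.0825%,  r̄m = -0.1000%
Cov = Σ(rp − r̄p)(rm − r̄m) / 4 = 0.7498
Var(rm) = Σ(rm − r̄m)² / 4 = 0.6390
β = Cov / Var = 0.7498 / 0.6390 = 1.1734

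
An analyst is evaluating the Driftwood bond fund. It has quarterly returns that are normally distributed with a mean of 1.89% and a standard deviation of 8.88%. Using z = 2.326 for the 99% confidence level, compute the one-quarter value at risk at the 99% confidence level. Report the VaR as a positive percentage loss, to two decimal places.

18.76

VaR (as % loss) = −(μ − z·σ) = −(1.89% − 2.326 × 8.88%) = −(-18.76488%) = 18.76488%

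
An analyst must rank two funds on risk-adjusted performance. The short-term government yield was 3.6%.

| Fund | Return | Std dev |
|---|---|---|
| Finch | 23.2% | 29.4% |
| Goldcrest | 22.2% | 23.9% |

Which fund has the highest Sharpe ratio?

Finch: Sharpe ratio = (23.2% − 3.6%) / 29.4% = 0.667
Goldcrest: Sharpe ratio = (22.2% − 3.6%) / 23.9% = 0.778
Highest: Goldcrest (0.778).

Goldcrest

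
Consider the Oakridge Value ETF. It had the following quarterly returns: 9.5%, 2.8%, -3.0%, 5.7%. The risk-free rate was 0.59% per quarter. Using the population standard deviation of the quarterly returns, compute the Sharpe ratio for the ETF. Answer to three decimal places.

Mean return r̄ = 15.00 / 4 = 3.7500%
Σ(r − r̄)² = 83.3300; population σ = √(83.3300/4) = 4.5643%
Sharpe = (r̄ − rf) / σ = (3.7500 − 0.59) / 4.5643 = 3.1600 / 4.5643 = 0.6923

0.692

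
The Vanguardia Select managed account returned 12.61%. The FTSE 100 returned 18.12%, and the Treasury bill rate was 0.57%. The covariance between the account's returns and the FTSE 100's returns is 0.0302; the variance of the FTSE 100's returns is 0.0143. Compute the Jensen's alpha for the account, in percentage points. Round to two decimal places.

-25.02

β = Cov / Var = 0.0302 / 0.0143 = 2.1119
E[R] = Rf + β(Rm − Rf) = 0.57% + 2.1119 × (18.12% − 0.57%) = 37.6338%
α = Rp − E[R] = 12.61% − 37.6338% = -25.0238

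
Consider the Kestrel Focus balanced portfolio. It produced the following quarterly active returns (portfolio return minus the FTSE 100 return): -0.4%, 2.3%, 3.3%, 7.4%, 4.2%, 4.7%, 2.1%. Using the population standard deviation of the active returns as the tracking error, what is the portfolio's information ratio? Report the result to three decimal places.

1.493

r̄ = (-0.4 + 2.3 + 3.3 + 7.4 + 4.2 + 4.7 + 2.1) / 7 = 23.60 / 7 = 3.3714%
Population std dev = √[35.6743 / 7] = 2.2575%
IR = r̄ / tracking error = 3.3714 / 2.2575 = 1.4934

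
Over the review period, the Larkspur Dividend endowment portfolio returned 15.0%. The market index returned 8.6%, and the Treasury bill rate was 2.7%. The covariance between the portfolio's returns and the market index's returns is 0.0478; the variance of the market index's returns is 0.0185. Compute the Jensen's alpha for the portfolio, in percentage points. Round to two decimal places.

-2.94

β = Cov / Var = 0.0478 / 0.0185 = 2.5838
E[R] = Rf + β(Rm − Rf) = 2.7% + 2.5838 × (8.6% − 2.7%) = 17.9444%
α = Rp − E[R] = 15.0% − 17.9444% = -2.9444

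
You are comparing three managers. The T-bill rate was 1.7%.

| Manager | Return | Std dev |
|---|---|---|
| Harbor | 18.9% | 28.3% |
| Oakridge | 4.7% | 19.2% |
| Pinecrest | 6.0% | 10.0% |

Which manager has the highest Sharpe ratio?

Harbor

Harbor: Sharpe ratio = (18.9% − 1.7%) / 28.3% = 0.608
Oakridge: Sharpe ratio = (4.7% − 1.7%) / 19.2% = 0.156
Pinecrest: Sharpe ratio = (6.0% − 1.7%) / 10.0% = 0.430
Highest: Harbor (0.608).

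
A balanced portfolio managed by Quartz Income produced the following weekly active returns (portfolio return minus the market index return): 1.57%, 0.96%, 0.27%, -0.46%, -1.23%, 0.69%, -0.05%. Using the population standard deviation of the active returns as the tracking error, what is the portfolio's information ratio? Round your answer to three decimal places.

r̄ = (1.57 + 0.96 + 0.27 − 0.46 − 1.23 + 0.69 − 0.05) / 7 = 0.2500%
Σ(r − r̄)² = (1.57 − 0.2500)² + (0.96 − 0.2500)² + … = 5.2250
population σ = √(5.2250 / 7) = √0.7464 = 0.8639%
IR = r̄ / tracking error = 0.2500 / 0.8639 = 0.2894

0.289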